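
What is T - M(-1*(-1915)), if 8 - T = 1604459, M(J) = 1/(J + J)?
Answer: -6145047331/3830 ≈ -1.6045e+6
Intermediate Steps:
M(J) = 1/(2*J)
T = -1604451 (T = 8 - 1*1604459 = 8 - 1604459 = -1604451)
T - M(-1*(-1915)) = -1604451 - 1/(2*((-1*(-1915)))) = -1604451 - 1/(2*1915) = -1604451 - 1*1/3830 = -1604451 - 1/3830 = -6145047331/3830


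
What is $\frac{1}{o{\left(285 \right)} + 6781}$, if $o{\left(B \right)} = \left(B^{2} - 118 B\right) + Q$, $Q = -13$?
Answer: $\frac{1}{54363} \approx 1.8395 \cdot 10^{-5}$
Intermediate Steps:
$o{\left(B \right)} = -13 + B^{2} - 118 B$ ($o{\left(B \right)} = \left(B^{2} - 118 B\right) - 13 = -13 + B^{2} - 118 B$)
$\frac{1}{o{\left(285 \right)} + 6781} = \frac{1}{\left(-13 + 285^{2} - 33630\right) + 6781} = \frac{1}{\left(-13 + 81225 - 33630\right) + 6781} = \frac{1}{47582 + 6781} = \frac{1}{54363}$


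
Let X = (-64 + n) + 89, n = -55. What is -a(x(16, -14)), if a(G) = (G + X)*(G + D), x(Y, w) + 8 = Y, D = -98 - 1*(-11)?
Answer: -1738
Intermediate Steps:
D = -87 (D = -98 + 11 = -87)
x(Y, w) = -8 + Y
X = -30 (X = (-64 - 55) + 89 = -119 + 89 = -30)
a(G) = (-87 + G)*(-30 + G) (a(G) = (G - 30)*(G - 87) = (-30 + G)*(-87 + G) = (-87 + G)*(-30 + G))
-a(x(16, -14)) = -(2610 + (-8 + 16)² - 117*(-8 + 16)) = -(2610 + 8² - 117*8) = -(2610 + 64 - 936) = -1*1738 = -1738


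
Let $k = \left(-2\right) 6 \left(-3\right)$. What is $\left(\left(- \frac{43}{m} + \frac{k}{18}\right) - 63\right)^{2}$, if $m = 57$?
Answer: $\frac{12390400}{3249} \approx 3813.6$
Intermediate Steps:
$k = 36$ ($k = \left(-12\right) \left(-3\right) = 36$)
$\left(\left(- \frac{43}{m} + \frac{k}{18}\right) - 63\right)^{2} = \left(\left(- \frac{43}{57} + \frac{36}{18}\right) - 63\right)^{2} = \left(\left(\left(-43\right) \frac{1}{57} + 36 \cdot \frac{1}{18}\right) - 63\right)^{2} = \left(\left(- \frac{43}{57} + 2\right) - 63\right)^{2} = \left(\frac{71}{57} - 63\right)^{2} = \left(- \frac{3520}{57}\right)^{2} = \frac{12390400}{3249}$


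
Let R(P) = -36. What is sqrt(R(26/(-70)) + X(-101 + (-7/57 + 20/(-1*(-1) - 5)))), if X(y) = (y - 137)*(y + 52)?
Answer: sqrt(42634966)/57 ≈ 114.55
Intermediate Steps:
X(y) = (-137 + y)*(52 + y)
sqrt(R(26/(-70)) + X(-101 + (-7/57 + 20/(-1*(-1) - 5)))) = sqrt(-36 + (-7124 + (-101 + (-7/57 + 20/(-1*(-1) - 5)))**2 - 85*(-101 + (-7/57 + 20/(-1*(-1) - 5))))) = sqrt(-36 + (-7124 + (-101 + (-7*1/57 + 20/(1 - 5)))**2 - 85*(-101 + (-7*1/57 + 20/(1 - 5))))) = sqrt(-36 + (-7124 + (-101 + (-7/57 + 20/(-4)))**2 - 85*(-101 + (-7/57 + 20/(-4))))) = sqrt(-36 + (-7124 + (-101 + (-7/57 + 20*(-1/4)))**2 - 85*(-101 + (-7/57 + 20*(-1/4))))) = sqrt(-36 + (-7124 + (-101 + (-7/57 - 5))**2 - 85*(-101 + (-7/57 - 5)))) = sqrt(-36 + (-7124 + (-101 - 292/57)**2 - 85*(-101 - 292/57))) = sqrt(-36 + (-7124 + (-6049/57)**2 - 85*(-6049/57))) = sqrt(-36 + (-7124 + 36590401/3249 + 514165/57)) = sqrt(-36 + 42751930/3249) = sqrt(42634966/3249) = sqrt(42634966)/57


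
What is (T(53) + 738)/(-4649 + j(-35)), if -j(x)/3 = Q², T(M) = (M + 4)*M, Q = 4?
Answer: -537/671 ≈ -0.80030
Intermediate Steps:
T(M) = M*(4 + M) (T(M) = (4 + M)*M = M*(4 + M))
j(x) = -48 (j(x) = -3*4² = -3*16 = -48)
(T(53) + 738)/(-4649 + j(-35)) = (53*(4 + 53) + 738)/(-4649 - 48) = (53*57 + 738)/(-4697) = (3021 + 738)*(-1/4697) = 3759*(-1/4697) = -537/671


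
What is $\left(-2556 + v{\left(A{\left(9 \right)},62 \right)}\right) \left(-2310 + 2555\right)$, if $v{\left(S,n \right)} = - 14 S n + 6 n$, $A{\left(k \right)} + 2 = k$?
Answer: $-2023700$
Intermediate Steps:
$A{\left(k \right)} = -2 + k$
$v{\left(S,n \right)} = 6 n - 14 S n$ ($v{\left(S,n \right)} = - 14 S n + 6 n = 6 n - 14 S n$)
$\left(-2556 + v{\left(A{\left(9 \right)},62 \right)}\right) \left(-2310 + 2555\right) = \left(-2556 + 2 \cdot 62 \left(3 - 7 \left(-2 + 9\right)\right)\right) \left(-2310 + 2555\right) = \left(-2556 + 2 \cdot 62 \left(3 - 49\right)\right) 245 = \left(-2556 + 2 \cdot 62 \left(-46\right)\right) 245 = \left(-2556 - 5704\right) 245 = \left(-8260\right) 245 = -2023700$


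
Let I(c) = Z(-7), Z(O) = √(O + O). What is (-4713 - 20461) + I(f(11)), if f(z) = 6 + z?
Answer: -25174 + I*√14 ≈ -25174.0 + 3.7417*I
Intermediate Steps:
Z(O) = √2*√O (Z(O) = √(2*O) = √2*√O)
I(c) = I*√14 (I(c) = √2*√(-7) = √2*(I*√7) = I*√14)
(-4713 - 20461) + I(f(11)) = (-4713 - 20461) + I*√14 = -25174 + I*√14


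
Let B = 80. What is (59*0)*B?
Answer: 0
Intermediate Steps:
(59*0)*B = (59*0)*80 = 0*80 = 0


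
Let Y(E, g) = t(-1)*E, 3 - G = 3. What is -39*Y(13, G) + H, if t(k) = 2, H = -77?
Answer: -1091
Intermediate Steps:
G = 0 (G = 3 - 1*3 = 3 - 3 = 0)
Y(E, g) = 2*E
-39*Y(13, G) + H = -78*13 - 77 = -39*26 - 77 = -1014 - 77 = -1091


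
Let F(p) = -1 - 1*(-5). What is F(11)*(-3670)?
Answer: -14680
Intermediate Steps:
F(p) = 4 (F(p) = -1 + 5 = 4)
F(11)*(-3670) = 4*(-3670) = -14680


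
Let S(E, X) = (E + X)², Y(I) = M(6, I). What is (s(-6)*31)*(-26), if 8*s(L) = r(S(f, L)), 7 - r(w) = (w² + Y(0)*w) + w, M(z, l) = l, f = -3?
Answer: 2673905/4 ≈ 6.6848e+5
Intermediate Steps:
Y(I) = I
r(w) = 7 - w - w² (r(w) = 7 - ((w² + 0*w) + w) = 7 - ((w² + 0) + w) = 7 - (w² + w) = 7 - (w + w²) = 7 + (-w - w²) = 7 - w - w²)
s(L) = 7/8 - (-3 + L)²/8 - (-3 + L)⁴/8 (s(L) = (7 - (-3 + L)² - ((-3 + L)²)²)/8 = (7 - (-3 + L)² - (-3 + L)⁴)/8 = 7/8 - (-3 + L)²/8 - (-3 + L)⁴/8)
(s(-6)*31)*(-26) = ((7/8 - (-3 - 6)²/8 - (-3 - 6)⁴/8)*31)*(-26) = ((7/8 - ⅛*(-9)² - ⅛*(-9)⁴)*31)*(-26) = ((7/8 - ⅛*81 - ⅛*6561)*31)*(-26) = ((7/8 - 81/8 - 6561/8)*31)*(-26) = -6635/8*31*(-26) = -205685/8*(-26) = 2673905/4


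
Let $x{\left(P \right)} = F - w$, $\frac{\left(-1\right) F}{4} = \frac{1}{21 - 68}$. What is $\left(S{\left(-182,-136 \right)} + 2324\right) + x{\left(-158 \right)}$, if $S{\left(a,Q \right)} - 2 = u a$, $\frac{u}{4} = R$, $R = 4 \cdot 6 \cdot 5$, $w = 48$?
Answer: $- \frac{3998850}{47} \approx -85082.0$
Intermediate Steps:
$R = 120$ ($R = 24 \cdot 5 = 120$)
$F = \frac{4}{47}$ ($F = - \frac{4}{21 - 68} = - \frac{4}{-47} = \left(-4\right) \left(- \frac{1}{47}\right) = \frac{4}{47} \approx 0.085106$)
$x{\left(P \right)} = - \frac{2252}{47}$ ($x{\left(P \right)} = \frac{4}{47} - 48 = - \frac{2252}{47}$)
$u = 480$ ($u = 4 \cdot 120 = 480$)
$S{\left(a,Q \right)} = 2 + 480 a$
$\left(S{\left(-182,-136 \right)} + 2324\right) + x{\left(-158 \right)} = \left(\left(2 + 480 \left(-182\right)\right) + 2324\right) - \frac{2252}{47} = \left(\left(2 - 87360\right) + 2324\right) - \frac{2252}{47} = \left(-87358 + 2324\right) - \frac{2252}{47} = -85034 - \frac{2252}{47} = - \frac{3998850}{47}$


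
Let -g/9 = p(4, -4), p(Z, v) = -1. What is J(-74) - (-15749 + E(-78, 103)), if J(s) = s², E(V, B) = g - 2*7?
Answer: 21230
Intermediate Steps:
g = 9 (g = -9*(-1) = 9)
E(V, B) = -5 (E(V, B) = 9 - 2*7 = 9 - 14 = -5)
J(-74) - (-15749 + E(-78, 103)) = (-74)² - (-15749 - 5) = 5476 - 1*(-15754) = 5476 + 15754 = 21230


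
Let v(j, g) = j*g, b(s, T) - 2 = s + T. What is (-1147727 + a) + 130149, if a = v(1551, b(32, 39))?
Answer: -904355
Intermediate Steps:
b(s, T) = 2 + T + s (b(s, T) = 2 + (s + T) = 2 + (T + s) = 2 + T + s)
v(j, g) = g*j
a = 113223 (a = (2 + 39 + 32)*1551 = 73*1551 = 113223)
(-1147727 + a) + 130149 = (-1147727 + 113223) + 130149 = -1034504 + 130149 = -904355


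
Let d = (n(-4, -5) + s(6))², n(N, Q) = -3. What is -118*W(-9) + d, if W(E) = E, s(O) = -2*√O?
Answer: 1095 + 12*√6 ≈ 1124.4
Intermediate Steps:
d = (-3 - 2*√6)² ≈ 62.394
-118*W(-9) + d = -118*(-9) + (33 + 12*√6) = 1062 + (33 + 12*√6) = 1095 + 12*√6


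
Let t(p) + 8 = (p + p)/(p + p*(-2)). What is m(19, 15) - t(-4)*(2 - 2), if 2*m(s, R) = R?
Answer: 15/2 ≈ 7.5000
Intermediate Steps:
m(s, R) = R/2
t(p) = -10 (t(p) = -8 + (p + p)/(p + p*(-2)) = -8 + (2*p)/(p - 2*p) = -8 + (2*p)/((-p)) = -8 + (2*p)*(-1/p) = -8 - 2 = -10)
m(19, 15) - t(-4)*(2 - 2) = (½)*15 - (-10)*(2 - 2) = 15/2 - (-10)*0 = 15/2 - 1*0 = 15/2 + 0 = 15/2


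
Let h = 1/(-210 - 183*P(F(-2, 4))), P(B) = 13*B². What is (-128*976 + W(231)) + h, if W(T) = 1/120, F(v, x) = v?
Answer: -24300992959/194520 ≈ -1.2493e+5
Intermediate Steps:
W(T) = 1/120
h = -1/9726 (h = 1/(-210 - 2379*(-2)²) = 1/(-210 - 2379*4) = 1/(-210 - 183*52) = 1/(-210 - 9516) = 1/(-9726) = -1/9726 ≈ -0.00010282)
(-128*976 + W(231)) + h = (-128*976 + 1/120) - 1/9726 = (-124928 + 1/120) - 1/9726 = -14991359/120 - 1/9726 = -24300992959/194520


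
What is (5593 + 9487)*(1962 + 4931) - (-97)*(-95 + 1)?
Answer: 103937322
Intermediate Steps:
(5593 + 9487)*(1962 + 4931) - (-97)*(-95 + 1) = 15080*6893 - (-97)*(-94) = 103946440 - 1*9118 = 103946440 - 9118 = 103937322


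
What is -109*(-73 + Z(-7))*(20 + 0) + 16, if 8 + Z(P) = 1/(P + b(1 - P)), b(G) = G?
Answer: 174416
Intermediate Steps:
Z(P) = -7 (Z(P) = -8 + 1/(P + (1 - P)) = -8 + 1/1 = -8 + 1 = -7)
-109*(-73 + Z(-7))*(20 + 0) + 16 = -109*(-73 - 7)*(20 + 0) + 16 = -(-8720)*20 + 16 = -109*(-1600) + 16 = 174400 + 16 = 174416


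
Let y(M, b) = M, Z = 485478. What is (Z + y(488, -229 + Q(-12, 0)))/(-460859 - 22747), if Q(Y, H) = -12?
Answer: -242983/241803 ≈ -1.0049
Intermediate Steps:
(Z + y(488, -229 + Q(-12, 0)))/(-460859 - 22747) = (485478 + 488)/(-460859 - 22747) = 485966/(-483606) = 485966*(-1/483606) = -242983/241803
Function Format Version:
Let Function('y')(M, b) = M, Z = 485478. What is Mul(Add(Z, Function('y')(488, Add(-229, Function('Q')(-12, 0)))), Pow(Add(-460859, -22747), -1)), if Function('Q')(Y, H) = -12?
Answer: Rational(-242983, 241803) ≈ -1.0049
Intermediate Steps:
Mul(Add(Z, Function('y')(488, Add(-229, Function('Q')(-12, 0)))), Pow(Add(-460859, -22747), -1)) = Mul(Add(485478, 488), Pow(Add(-460859, -22747), -1)) = Mul(485966, Pow(-483606, -1)) = Mul(485966, Rational(-1, 483606)) = Rational(-242983, 241803)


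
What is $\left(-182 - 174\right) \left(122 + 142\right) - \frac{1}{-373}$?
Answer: $- \frac{35056031}{373} \approx -93984.0$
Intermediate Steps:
$\left(-182 - 174\right) \left(122 + 142\right) - \frac{1}{-373} = \left(-356\right) 264 - - \frac{1}{373} = -93984 + \frac{1}{373} = - \frac{35056031}{373}$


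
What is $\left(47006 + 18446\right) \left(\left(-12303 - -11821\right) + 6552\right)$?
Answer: $397293640$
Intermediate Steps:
$\left(47006 + 18446\right) \left(\left(-12303 - -11821\right) + 6552\right) = 65452 \left(\left(-12303 + 11821\right) + 6552\right) = 65452 \left(-482 + 6552\right) = 65452 \cdot 6070 = 397293640$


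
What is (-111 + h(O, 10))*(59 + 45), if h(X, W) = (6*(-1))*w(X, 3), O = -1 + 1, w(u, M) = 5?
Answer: -14664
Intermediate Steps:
O = 0
h(X, W) = -30 (h(X, W) = (6*(-1))*5 = -6*5 = -30)
(-111 + h(O, 10))*(59 + 45) = (-111 - 30)*(59 + 45) = -141*104 = -14664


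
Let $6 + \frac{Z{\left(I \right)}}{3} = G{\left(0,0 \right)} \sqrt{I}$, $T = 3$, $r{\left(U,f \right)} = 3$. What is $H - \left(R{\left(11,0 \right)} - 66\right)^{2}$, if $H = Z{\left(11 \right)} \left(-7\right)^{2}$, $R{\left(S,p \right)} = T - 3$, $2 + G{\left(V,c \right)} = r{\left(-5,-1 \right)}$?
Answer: $-5238 + 147 \sqrt{11} \approx -4750.5$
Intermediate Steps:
$G{\left(V,c \right)} = 1$ ($G{\left(V,c \right)} = -2 + 3 = 1$)
$R{\left(S,p \right)} = 0$ ($R{\left(S,p \right)} = 3 - 3 = 0$)
$Z{\left(I \right)} = -18 + 3 \sqrt{I}$ ($Z{\left(I \right)} = -18 + 3 \cdot 1 \sqrt{I} = -18 + 3 \sqrt{I}$)
$H = -882 + 147 \sqrt{11}$ ($H = \left(-18 + 3 \sqrt{11}\right) \left(-7\right)^{2} = \left(-18 + 3 \sqrt{11}\right) 49 = -882 + 147 \sqrt{11} \approx -394.46$)
$H - \left(R{\left(11,0 \right)} - 66\right)^{2} = \left(-882 + 147 \sqrt{11}\right) - \left(0 - 66\right)^{2} = \left(-882 + 147 \sqrt{11}\right) - \left(-66\right)^{2} = \left(-882 + 147 \sqrt{11}\right) - 4356 = -5238 + 147 \sqrt{11}$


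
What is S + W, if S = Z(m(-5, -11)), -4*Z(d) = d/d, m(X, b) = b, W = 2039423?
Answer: 8157691/4 ≈ 2.0394e+6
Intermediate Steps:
Z(d) = -1/4 (Z(d) = -d/(4*d) = -1/4*1 = -1/4)
S = -1/4 ≈ -0.25000
S + W = -1/4 + 2039423 = 8157691/4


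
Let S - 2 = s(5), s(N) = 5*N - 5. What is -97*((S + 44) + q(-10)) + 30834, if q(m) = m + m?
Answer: 26372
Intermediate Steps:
s(N) = -5 + 5*N
S = 22 (S = 2 + (-5 + 5*5) = 2 + (-5 + 25) = 2 + 20 = 22)
q(m) = 2*m
-97*((S + 44) + q(-10)) + 30834 = -97*((22 + 44) + 2*(-10)) + 30834 = -97*(66 - 20) + 30834 = -97*46 + 30834 = -4462 + 30834 = 26372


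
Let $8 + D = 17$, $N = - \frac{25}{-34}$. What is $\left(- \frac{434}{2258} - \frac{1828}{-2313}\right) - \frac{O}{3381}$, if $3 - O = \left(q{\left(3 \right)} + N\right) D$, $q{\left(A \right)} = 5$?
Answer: $\frac{61287408065}{100062743886} \approx 0.61249$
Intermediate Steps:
$N = \frac{25}{34}$ ($N = \left(-25\right) \left(- \frac{1}{34}\right) = \frac{25}{34} \approx 0.73529$)
$D = 9$ ($D = -8 + 17 = 9$)
$O = - \frac{1653}{34}$ ($O = 3 - \left(5 + \frac{25}{34}\right) 9 = 3 - \frac{195}{34} \cdot 9 = 3 - \frac{1755}{34} = - \frac{1653}{34} \approx -48.618$)
$\left(- \frac{434}{2258} - \frac{1828}{-2313}\right) - \frac{O}{3381} = \left(- \frac{434}{2258} - \frac{1828}{-2313}\right) - - \frac{1653}{34 \cdot 3381} = \left(\left(-434\right) \frac{1}{2258} - - \frac{1828}{2313}\right) - \left(- \frac{1653}{34}\right) \frac{1}{3381} = \left(- \frac{217}{1129} + \frac{1828}{2313}\right) - - \frac{551}{38318} = \frac{1561891}{2611377} + \frac{551}{38318} = \frac{61287408065}{100062743886}$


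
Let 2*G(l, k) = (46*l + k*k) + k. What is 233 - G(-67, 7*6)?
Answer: 871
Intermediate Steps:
G(l, k) = k/2 + k²/2 + 23*l (G(l, k) = ((46*l + k*k) + k)/2 = ((46*l + k²) + k)/2 = ((k² + 46*l) + k)/2 = (k + k² + 46*l)/2 = k/2 + k²/2 + 23*l)
233 - G(-67, 7*6) = 233 - ((7*6)/2 + (7*6)²/2 + 23*(-67)) = 233 - ((½)*42 + (½)*42² - 1541) = 233 - (21 + (½)*1764 - 1541) = 233 - (21 + 882 - 1541) = 233 - 1*(-638) = 233 + 638 = 871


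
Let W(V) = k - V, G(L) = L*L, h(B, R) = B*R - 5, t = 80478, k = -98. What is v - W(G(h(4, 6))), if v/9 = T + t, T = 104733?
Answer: 1667358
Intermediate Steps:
h(B, R) = -5 + B*R
G(L) = L²
v = 1666899 (v = 9*(104733 + 80478) = 9*185211 = 1666899)
W(V) = -98 - V
v - W(G(h(4, 6))) = 1666899 - (-98 - (-5 + 4*6)²) = 1666899 - (-98 - (-5 + 24)²) = 1666899 - (-98 - 1*19²) = 1666899 - (-98 - 1*361) = 1666899 - (-98 - 361) = 1666899 - 1*(-459) = 1666899 + 459 = 1667358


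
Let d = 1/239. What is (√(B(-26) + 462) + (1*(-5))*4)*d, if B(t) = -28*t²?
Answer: -20/239 + I*√18466/239 ≈ -0.083682 + 0.56858*I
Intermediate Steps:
d = 1/239 ≈ 0.0041841
(√(B(-26) + 462) + (1*(-5))*4)*d = (√(-28*(-26)² + 462) + (1*(-5))*4)*(1/239) = (√(-28*676 + 462) - 5*4)*(1/239) = (√(-18928 + 462) - 20)*(1/239) = (√(-18466) - 20)*(1/239) = (I*√18466 - 20)*(1/239) = (-20 + I*√18466)*(1/239) = -20/239 + I*√18466/239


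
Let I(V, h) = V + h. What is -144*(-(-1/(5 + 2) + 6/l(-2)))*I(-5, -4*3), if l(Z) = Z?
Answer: 53856/7 ≈ 7693.7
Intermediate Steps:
-144*(-(-1/(5 + 2) + 6/l(-2)))*I(-5, -4*3) = -144*(-(-1/(5 + 2) + 6/(-2)))*(-5 - 4*3) = -144*(-(-1/7 + 6*(-½)))*(-5 - 12) = -144*(-(-1*⅐ - 3))*(-17) = -144*(-(-⅐ - 3))*(-17) = -144*(-1*(-22/7))*(-17) = -3168*(-17)/7 = -144*(-374/7) = 53856/7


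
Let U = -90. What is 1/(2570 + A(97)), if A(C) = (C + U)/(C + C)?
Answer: 194/498587 ≈ 0.00038910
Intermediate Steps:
A(C) = (-90 + C)/(2*C) (A(C) = (C - 90)/(C + C) = (-90 + C)/((2*C)) = (-90 + C)*(1/(2*C)) = (-90 + C)/(2*C))
1/(2570 + A(97)) = 1/(2570 + (1/2)*(-90 + 97)/97) = 1/(2570 + (1/2)*(1/97)*7) = 1/(2570 + 7/194) = 1/(498587/194) = 194/498587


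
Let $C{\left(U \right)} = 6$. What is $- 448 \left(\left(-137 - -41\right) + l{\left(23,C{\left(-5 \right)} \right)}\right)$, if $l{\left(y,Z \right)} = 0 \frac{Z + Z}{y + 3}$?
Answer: $43008$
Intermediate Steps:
$l{\left(y,Z \right)} = 0$ ($l{\left(y,Z \right)} = 0 \frac{2 Z}{3 + y} = 0$)
$- 448 \left(\left(-137 - -41\right) + l{\left(23,C{\left(-5 \right)} \right)}\right) = - 448 \left(\left(-137 - -41\right) + 0\right) = - 448 \left(\left(-137 + 41\right) + 0\right) = - 448 \left(-96 + 0\right) = \left(-448\right) \left(-96\right) = 43008$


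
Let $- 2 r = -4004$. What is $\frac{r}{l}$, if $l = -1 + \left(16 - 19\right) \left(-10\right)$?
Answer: $\frac{2002}{29} \approx 69.034$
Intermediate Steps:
$r = 2002$ ($r = \left(- \frac{1}{2}\right) \left(-4004\right) = 2002$)
$l = 29$ ($l = -1 - -30 = -1 + 30 = 29$)
$\frac{r}{l} = \frac{2002}{29}$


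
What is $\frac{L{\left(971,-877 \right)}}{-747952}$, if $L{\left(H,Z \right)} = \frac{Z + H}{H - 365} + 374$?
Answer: $- \frac{113369}{226629456} \approx -0.00050024$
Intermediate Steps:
$L{\left(H,Z \right)} = 374 + \frac{H + Z}{-365 + H}$ ($L{\left(H,Z \right)} = \frac{H + Z}{-365 + H} + 374 = 374 + \frac{H + Z}{-365 + H}$)
$\frac{L{\left(971,-877 \right)}}{-747952} = \frac{\frac{1}{-365 + 971} \left(-136510 - 877 + 375 \cdot 971\right)}{-747952} = \frac{-136510 - 877 + 364125}{606} \left(- \frac{1}{747952}\right) = \frac{1}{606} \cdot 226738 \left(- \frac{1}{747952}\right) = \frac{113369}{303} \left(- \frac{1}{747952}\right) = - \frac{113369}{226629456}$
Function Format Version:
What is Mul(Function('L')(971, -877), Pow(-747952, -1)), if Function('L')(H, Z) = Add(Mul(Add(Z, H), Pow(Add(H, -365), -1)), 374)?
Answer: Rational(-113369, 226629456) ≈ -0.00050024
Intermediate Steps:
Function('L')(H, Z) = Add(374, Mul(Pow(Add(-365, H), -1), Add(H, Z))) (Function('L')(H, Z) = Add(Mul(Add(H, Z), Pow(Add(-365, H), -1)), 374) = Add(Mul(Pow(Add(-365, H), -1), Add(H, Z)), 374) = Add(374, Mul(Pow(Add(-365, H), -1), Add(H, Z))))
Mul(Function('L')(971, -877), Pow(-747952, -1)) = Mul(Mul(Pow(Add(-365, 971), -1), Add(-136510, -877, Mul(375, 971))), Pow(-747952, -1)) = Mul(Mul(Pow(606, -1), Add(-136510, -877, 364125)), Rational(-1, 747952)) = Mul(Mul(Rational(1, 606), 226738), Rational(-1, 747952)) = Mul(Rational(113369, 303), Rational(-1, 747952)) = Rational(-113369, 226629456)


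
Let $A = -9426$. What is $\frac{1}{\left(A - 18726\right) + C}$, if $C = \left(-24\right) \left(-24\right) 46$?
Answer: $- \frac{1}{1656} \approx -0.00060386$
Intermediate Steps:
$C = 26496$ ($C = 576 \cdot 46 = 26496$)
$\frac{1}{\left(A - 18726\right) + C} = \frac{1}{\left(-9426 - 18726\right) + 26496} = \frac{1}{-28152 + 26496} = \frac{1}{-1656} = - \frac{1}{1656}$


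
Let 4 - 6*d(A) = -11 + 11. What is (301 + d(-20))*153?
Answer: 46155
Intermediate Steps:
d(A) = ⅔ (d(A) = ⅔ - (-11 + 11)/6 = ⅔ - ⅙*0 = ⅔ + 0 = ⅔)
(301 + d(-20))*153 = (301 + ⅔)*153 = (905/3)*153 = 46155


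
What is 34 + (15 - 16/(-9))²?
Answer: 25555/81 ≈ 315.49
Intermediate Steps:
34 + (15 - 16/(-9))² = 34 + (15 - 16*(-⅑))² = 34 + (15 + 16/9)² = 34 + (151/9)² = 34 + 22801/81 = 25555/81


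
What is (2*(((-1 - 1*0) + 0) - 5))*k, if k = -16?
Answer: 192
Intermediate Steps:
(2*(((-1 - 1*0) + 0) - 5))*k = (2*(((-1 - 1*0) + 0) - 5))*(-16) = (2*(((-1 + 0) + 0) - 5))*(-16) = (2*((-1 + 0) - 5))*(-16) = (2*(-1 - 5))*(-16) = (2*(-6))*(-16) = -12*(-16) = 192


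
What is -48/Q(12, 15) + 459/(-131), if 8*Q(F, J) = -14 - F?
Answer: 19185/1703 ≈ 11.265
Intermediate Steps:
Q(F, J) = -7/4 - F/8 (Q(F, J) = (-14 - F)/8 = -7/4 - F/8)
-48/Q(12, 15) + 459/(-131) = -48/(-7/4 - 1/8*12) + 459/(-131) = -48/(-7/4 - 3/2) + 459*(-1/131) = -48/(-13/4) - 459/131 = -48*(-4/13) - 459/131 = 192/13 - 459/131 = 19185/1703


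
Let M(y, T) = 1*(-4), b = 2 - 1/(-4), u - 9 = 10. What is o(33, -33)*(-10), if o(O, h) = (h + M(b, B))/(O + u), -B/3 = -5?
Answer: 185/26 ≈ 7.1154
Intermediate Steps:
u = 19 (u = 9 + 10 = 19)
B = 15 (B = -3*(-5) = 15)
b = 9/4 (b = 2 - 1*(-¼) = 2 + ¼ = 9/4 ≈ 2.2500)
M(y, T) = -4
o(O, h) = (-4 + h)/(19 + O) (o(O, h) = (h - 4)/(O + 19) = (-4 + h)/(19 + O))
o(33, -33)*(-10) = ((-4 - 33)/(19 + 33))*(-10) = (-37/52)*(-10) = ((1/52)*(-37))*(-10) = -37/52*(-10) = 185/26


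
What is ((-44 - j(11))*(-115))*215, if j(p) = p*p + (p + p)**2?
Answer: 16046525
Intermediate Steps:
j(p) = 5*p**2 (j(p) = p**2 + (2*p)**2 = p**2 + 4*p**2 = 5*p**2)
((-44 - j(11))*(-115))*215 = ((-44 - 5*11**2)*(-115))*215 = ((-44 - 5*121)*(-115))*215 = ((-44 - 1*605)*(-115))*215 = ((-44 - 605)*(-115))*215 = -649*(-115)*215 = 74635*215 = 16046525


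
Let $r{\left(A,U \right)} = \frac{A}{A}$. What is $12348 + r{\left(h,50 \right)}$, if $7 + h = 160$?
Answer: $12349$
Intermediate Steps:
$h = 153$ ($h = -7 + 160 = 153$)
$r{\left(A,U \right)} = 1$
$12348 + r{\left(h,50 \right)} = 12348 + 1 = 12349$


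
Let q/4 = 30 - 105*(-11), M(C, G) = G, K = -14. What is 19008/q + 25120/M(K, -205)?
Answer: -1919536/16195 ≈ -118.53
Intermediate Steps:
q = 4740 (q = 4*(30 - 105*(-11)) = 4*(30 + 1155) = 4*1185 = 4740)
19008/q + 25120/M(K, -205) = 19008/4740 + 25120/(-205) = 19008*(1/4740) + 25120*(-1/205) = 1584/395 - 5024/41 = -1919536/16195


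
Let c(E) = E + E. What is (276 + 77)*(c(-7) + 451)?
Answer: 154261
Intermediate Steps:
c(E) = 2*E
(276 + 77)*(c(-7) + 451) = (276 + 77)*(2*(-7) + 451) = 353*(-14 + 451) = 353*437 = 154261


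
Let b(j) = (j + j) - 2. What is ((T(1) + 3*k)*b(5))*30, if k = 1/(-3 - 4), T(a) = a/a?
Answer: 960/7 ≈ 137.14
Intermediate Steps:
b(j) = -2 + 2*j (b(j) = 2*j - 2 = -2 + 2*j)
T(a) = 1
k = -⅐ (k = 1/(-7) = -⅐ ≈ -0.14286)
((T(1) + 3*k)*b(5))*30 = ((1 + 3*(-⅐))*(-2 + 2*5))*30 = ((1 - 3/7)*(-2 + 10))*30 = ((4/7)*8)*30 = (32/7)*30 = 960/7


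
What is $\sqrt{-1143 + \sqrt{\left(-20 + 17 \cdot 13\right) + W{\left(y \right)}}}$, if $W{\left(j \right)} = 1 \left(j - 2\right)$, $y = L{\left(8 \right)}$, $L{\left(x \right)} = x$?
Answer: $\sqrt{-1143 + 3 \sqrt{23}} \approx 33.595 i$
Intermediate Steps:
$y = 8$
$W{\left(j \right)} = -2 + j$ ($W{\left(j \right)} = 1 \left(-2 + j\right) = -2 + j$)
$\sqrt{-1143 + \sqrt{\left(-20 + 17 \cdot 13\right) + W{\left(y \right)}}} = \sqrt{-1143 + \sqrt{\left(-20 + 17 \cdot 13\right) + \left(-2 + 8\right)}} = \sqrt{-1143 + \sqrt{\left(-20 + 221\right) + 6}} = \sqrt{-1143 + \sqrt{201 + 6}} = \sqrt{-1143 + \sqrt{207}} = \sqrt{-1143 + 3 \sqrt{23}}$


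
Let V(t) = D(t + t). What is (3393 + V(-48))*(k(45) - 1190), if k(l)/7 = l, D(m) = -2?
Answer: -2967125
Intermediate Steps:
k(l) = 7*l
V(t) = -2
(3393 + V(-48))*(k(45) - 1190) = (3393 - 2)*(7*45 - 1190) = 3391*(315 - 1190) = 3391*(-875) = -2967125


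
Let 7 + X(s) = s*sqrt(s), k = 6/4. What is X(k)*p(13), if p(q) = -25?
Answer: 175 - 75*sqrt(6)/4 ≈ 129.07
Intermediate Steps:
k = 3/2 (k = 6*(1/4) = 3/2 ≈ 1.5000)
X(s) = -7 + s**(3/2) (X(s) = -7 + s*sqrt(s) = -7 + s**(3/2))
X(k)*p(13) = (-7 + (3/2)**(3/2))*(-25) = (-7 + 3*sqrt(6)/4)*(-25) = 175 - 75*sqrt(6)/4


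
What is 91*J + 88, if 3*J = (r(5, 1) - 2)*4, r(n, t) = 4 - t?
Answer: 628/3 ≈ 209.33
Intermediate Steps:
J = 4/3 (J = (((4 - 1*1) - 2)*4)/3 = (((4 - 1) - 2)*4)/3 = ((3 - 2)*4)/3 = (1*4)/3 = (⅓)*4 = 4/3 ≈ 1.3333)
91*J + 88 = 91*(4/3) + 88 = 364/3 + 88 = 628/3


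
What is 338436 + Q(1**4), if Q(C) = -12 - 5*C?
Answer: 338419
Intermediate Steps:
338436 + Q(1**4) = 338436 + (-12 - 5*1**4) = 338436 + (-12 - 5*1) = 338436 + (-12 - 5) = 338436 - 17 = 338419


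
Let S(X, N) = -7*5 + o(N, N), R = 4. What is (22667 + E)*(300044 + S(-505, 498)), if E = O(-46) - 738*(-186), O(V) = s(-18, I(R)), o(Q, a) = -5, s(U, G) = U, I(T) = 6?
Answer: 47975739668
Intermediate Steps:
O(V) = -18
S(X, N) = -40 (S(X, N) = -7*5 - 5 = -35 - 5 = -40)
E = 137250 (E = -18 - 738*(-186) = -18 + 137268 = 137250)
(22667 + E)*(300044 + S(-505, 498)) = (22667 + 137250)*(300044 - 40) = 159917*300004 = 47975739668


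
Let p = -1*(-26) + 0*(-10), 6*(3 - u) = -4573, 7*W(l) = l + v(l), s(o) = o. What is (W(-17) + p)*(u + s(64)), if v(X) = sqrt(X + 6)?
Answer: 273625/14 + 4975*I*sqrt(11)/42 ≈ 19545.0 + 392.86*I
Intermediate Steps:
v(X) = sqrt(6 + X)
W(l) = l/7 + sqrt(6 + l)/7 (W(l) = (l + sqrt(6 + l))/7 = l/7 + sqrt(6 + l)/7)
u = 4591/6 (u = 3 - 1/6*(-4573) = 3 + 4573/6 = 4591/6 ≈ 765.17)
p = 26 (p = 26 + 0 = 26)
(W(-17) + p)*(u + s(64)) = (((1/7)*(-17) + sqrt(6 - 17)/7) + 26)*(4591/6 + 64) = ((-17/7 + sqrt(-11)/7) + 26)*(4975/6) = ((-17/7 + (I*sqrt(11))/7) + 26)*(4975/6) = ((-17/7 + I*sqrt(11)/7) + 26)*(4975/6) = (165/7 + I*sqrt(11)/7)*(4975/6) = 273625/14 + 4975*I*sqrt(11)/42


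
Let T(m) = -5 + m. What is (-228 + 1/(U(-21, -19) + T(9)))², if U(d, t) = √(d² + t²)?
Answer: 16058470873/308898 - 89606*√802/154449 ≈ 51970.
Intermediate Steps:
(-228 + 1/(U(-21, -19) + T(9)))² = (-228 + 1/(√((-21)² + (-19)²) + (-5 + 9)))² = (-228 + 1/(√(441 + 361) + 4))² = (-228 + 1/(√802 + 4))² = (-228 + 1/(4 + √802))²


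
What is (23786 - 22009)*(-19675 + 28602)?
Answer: 15863279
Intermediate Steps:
(23786 - 22009)*(-19675 + 28602) = 1777*8927 = 15863279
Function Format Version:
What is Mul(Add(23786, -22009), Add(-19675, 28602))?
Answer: 15863279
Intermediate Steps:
Mul(Add(23786, -22009), Add(-19675, 28602)) = Mul(1777, 8927) = 15863279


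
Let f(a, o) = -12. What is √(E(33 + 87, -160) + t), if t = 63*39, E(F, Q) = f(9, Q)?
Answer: √2445 ≈ 49.447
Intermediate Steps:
E(F, Q) = -12
t = 2457
√(E(33 + 87, -160) + t) = √(-12 + 2457) = √2445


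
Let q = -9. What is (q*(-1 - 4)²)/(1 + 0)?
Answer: -225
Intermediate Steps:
(q*(-1 - 4)²)/(1 + 0) = (-9*(-1 - 4)²)/(1 + 0) = -9*(-5)²/1 = -9*25*1 = -225*1 = -225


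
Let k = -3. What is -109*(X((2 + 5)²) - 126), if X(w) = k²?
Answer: 12753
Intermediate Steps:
X(w) = 9 (X(w) = (-3)² = 9)
-109*(X((2 + 5)²) - 126) = -109*(9 - 126) = -109*(-117) = 12753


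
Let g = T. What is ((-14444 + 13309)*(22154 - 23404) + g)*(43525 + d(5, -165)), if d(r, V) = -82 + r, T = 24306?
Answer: 62697897088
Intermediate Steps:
g = 24306
((-14444 + 13309)*(22154 - 23404) + g)*(43525 + d(5, -165)) = ((-14444 + 13309)*(22154 - 23404) + 24306)*(43525 + (-82 + 5)) = (-1135*(-1250) + 24306)*(43525 - 77) = (1418750 + 24306)*43448 = 1443056*43448 = 62697897088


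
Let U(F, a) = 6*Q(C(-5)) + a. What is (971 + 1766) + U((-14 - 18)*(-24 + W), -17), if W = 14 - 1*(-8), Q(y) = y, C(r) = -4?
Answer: 2696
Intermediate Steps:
W = 22 (W = 14 + 8 = 22)
U(F, a) = -24 + a (U(F, a) = 6*(-4) + a = -24 + a)
(971 + 1766) + U((-14 - 18)*(-24 + W), -17) = (971 + 1766) + (-24 - 17) = 2737 - 41 = 2696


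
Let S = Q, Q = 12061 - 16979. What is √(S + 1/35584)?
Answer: 3*I*√2702810381/2224 ≈ 70.128*I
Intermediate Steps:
Q = -4918
S = -4918
√(S + 1/35584) = √(-4918 + 1/35584) = √(-175002111/35584) = 3*I*√2702810381/2224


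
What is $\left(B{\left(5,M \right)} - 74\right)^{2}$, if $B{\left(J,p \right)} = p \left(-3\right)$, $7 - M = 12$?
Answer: $3481$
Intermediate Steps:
$M = -5$ ($M = 7 - 12 = -5$)
$B{\left(J,p \right)} = - 3 p$
$\left(B{\left(5,M \right)} - 74\right)^{2} = \left(\left(-3\right) \left(-5\right) - 74\right)^{2} = \left(15 - 74\right)^{2} = \left(-59\right)^{2} = 3481$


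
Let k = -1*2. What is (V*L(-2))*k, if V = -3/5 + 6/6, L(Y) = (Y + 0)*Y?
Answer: -16/5 ≈ -3.2000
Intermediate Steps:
L(Y) = Y² (L(Y) = Y*Y = Y²)
V = ⅖ (V = -3*⅕ + 6*(⅙) = -⅗ + 1 = ⅖ ≈ 0.40000)
k = -2
(V*L(-2))*k = ((⅖)*(-2)²)*(-2) = ((⅖)*4)*(-2) = (8/5)*(-2) = -16/5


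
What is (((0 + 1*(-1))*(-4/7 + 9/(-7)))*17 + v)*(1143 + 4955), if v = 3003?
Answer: 129533716/7 ≈ 1.8505e+7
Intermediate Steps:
(((0 + 1*(-1))*(-4/7 + 9/(-7)))*17 + v)*(1143 + 4955) = (((0 + 1*(-1))*(-4/7 + 9/(-7)))*17 + 3003)*(1143 + 4955) = (((0 - 1)*(-4*⅐ + 9*(-⅐)))*17 + 3003)*6098 = (-(-4/7 - 9/7)*17 + 3003)*6098 = (-1*(-13/7)*17 + 3003)*6098 = ((13/7)*17 + 3003)*6098 = (221/7 + 3003)*6098 = (21242/7)*6098 = 129533716/7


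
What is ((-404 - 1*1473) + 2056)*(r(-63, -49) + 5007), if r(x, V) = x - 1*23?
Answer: 880859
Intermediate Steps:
r(x, V) = -23 + x (r(x, V) = x - 23 = -23 + x)
((-404 - 1*1473) + 2056)*(r(-63, -49) + 5007) = ((-404 - 1*1473) + 2056)*((-23 - 63) + 5007) = ((-404 - 1473) + 2056)*(-86 + 5007) = (-1877 + 2056)*4921 = 179*4921 = 880859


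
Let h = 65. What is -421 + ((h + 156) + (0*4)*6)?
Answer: -200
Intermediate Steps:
-421 + ((h + 156) + (0*4)*6) = -421 + ((65 + 156) + (0*4)*6) = -421 + (221 + 0*6) = -421 + (221 + 0) = -421 + 221 = -200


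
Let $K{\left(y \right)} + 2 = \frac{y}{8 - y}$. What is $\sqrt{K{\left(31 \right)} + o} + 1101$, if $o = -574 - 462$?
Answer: $1101 + \frac{i \sqrt{549815}}{23} \approx 1101.0 + 32.239 i$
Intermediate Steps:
$K{\left(y \right)} = -2 + \frac{y}{8 - y}$
$o = -1036$ ($o = -574 - 462 = -1036$)
$\sqrt{K{\left(31 \right)} + o} + 1101 = \sqrt{\frac{16 - 93}{-8 + 31} - 1036} + 1101 = \sqrt{\frac{16 - 93}{23} - 1036} + 1101 = \sqrt{\frac{1}{23} \left(-77\right) - 1036} + 1101 = \sqrt{- \frac{77}{23} - 1036} + 1101 = \sqrt{- \frac{23905}{23}} + 1101 = \frac{i \sqrt{549815}}{23} + 1101 = 1101 + \frac{i \sqrt{549815}}{23}$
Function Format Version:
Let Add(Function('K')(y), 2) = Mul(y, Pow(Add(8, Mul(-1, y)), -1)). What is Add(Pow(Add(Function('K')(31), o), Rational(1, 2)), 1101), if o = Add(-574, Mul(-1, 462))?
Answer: Add(1101, Mul(Rational(1, 23), I, Pow(549815, Rational(1, 2)))) ≈ Add(1101.0, Mul(32.239, I))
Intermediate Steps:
Function('K')(y) = Add(-2, Mul(y, Pow(Add(8, Mul(-1, y)), -1)))
o = -1036 (o = Add(-574, -462) = -1036)
Add(Pow(Add(Function('K')(31), o), Rational(1, 2)), 1101) = Add(Pow(Add(Mul(Pow(Add(-8, 31), -1), Add(16, Mul(-3, 31))), -1036), Rational(1, 2)), 1101) = Add(Pow(Add(Mul(Pow(23, -1), Add(16, -93)), -1036), Rational(1, 2)), 1101) = Add(Pow(Add(Mul(Rational(1, 23), -77), -1036), Rational(1, 2)), 1101) = Add(Pow(Add(Rational(-77, 23), -1036), Rational(1, 2)), 1101) = Add(Pow(Rational(-23905, 23), Rational(1, 2)), 1101) = Add(Mul(Rational(1, 23), I, Pow(549815, Rational(1, 2))), 1101) = Add(1101, Mul(Rational(1, 23), I, Pow(549815, Rational(1, 2))))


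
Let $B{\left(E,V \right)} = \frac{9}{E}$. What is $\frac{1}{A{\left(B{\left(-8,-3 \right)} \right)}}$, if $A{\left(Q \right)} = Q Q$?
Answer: $\frac{64}{81} \approx 0.79012$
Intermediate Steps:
$A{\left(Q \right)} = Q^{2}$
$\frac{1}{A{\left(B{\left(-8,-3 \right)} \right)}} = \frac{1}{\left(\frac{9}{-8}\right)^{2}} = \frac{1}{\left(9 \left(- \frac{1}{8}\right)\right)^{2}} = \frac{1}{\left(- \frac{9}{8}\right)^{2}} = \frac{1}{\frac{81}{64}} = \frac{64}{81}$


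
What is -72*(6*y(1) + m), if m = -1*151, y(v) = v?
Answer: 10440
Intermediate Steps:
m = -151
-72*(6*y(1) + m) = -72*(6*1 - 151) = -72*(6 - 151) = -72*(-145) = 10440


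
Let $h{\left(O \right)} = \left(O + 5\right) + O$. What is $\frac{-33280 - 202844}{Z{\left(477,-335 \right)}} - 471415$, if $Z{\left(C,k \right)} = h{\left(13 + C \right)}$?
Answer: $- \frac{464579899}{985} \approx -4.7165 \cdot 10^{5}$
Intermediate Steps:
$h{\left(O \right)} = 5 + 2 O$ ($h{\left(O \right)} = \left(5 + O\right) + O = 5 + 2 O$)
$Z{\left(C,k \right)} = 31 + 2 C$ ($Z{\left(C,k \right)} = 5 + 2 \left(13 + C\right) = 5 + \left(26 + 2 C\right) = 31 + 2 C$)
$\frac{-33280 - 202844}{Z{\left(477,-335 \right)}} - 471415 = \frac{-33280 - 202844}{31 + 2 \cdot 477} - 471415 = - \frac{236124}{31 + 954} - 471415 = - \frac{236124}{985} - 471415 = - \frac{464579899}{985}$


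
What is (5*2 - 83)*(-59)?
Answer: 4307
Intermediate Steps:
(5*2 - 83)*(-59) = (10 - 83)*(-59) = -73*(-59) = 4307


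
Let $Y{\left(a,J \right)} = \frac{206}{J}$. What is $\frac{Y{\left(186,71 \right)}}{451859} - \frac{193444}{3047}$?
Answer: $- \frac{6206067652434}{97753820483} \approx -63.487$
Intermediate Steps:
$\frac{Y{\left(186,71 \right)}}{451859} - \frac{193444}{3047} = \frac{206 \cdot \frac{1}{71}}{451859} - \frac{193444}{3047} = 206 \cdot \frac{1}{71} \cdot \frac{1}{451859} - \frac{193444}{3047} = \frac{206}{71} \cdot \frac{1}{451859} - \frac{193444}{3047} = \frac{206}{32081989} - \frac{193444}{3047} = - \frac{6206067652434}{97753820483}$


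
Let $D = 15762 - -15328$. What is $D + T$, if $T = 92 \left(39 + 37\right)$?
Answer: $38082$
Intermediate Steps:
$T = 6992$ ($T = 92 \cdot 76 = 6992$)
$D = 31090$ ($D = 15762 + 15328 = 31090$)
$D + T = 31090 + 6992 = 38082$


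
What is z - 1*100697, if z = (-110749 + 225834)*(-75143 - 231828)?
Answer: -35327858232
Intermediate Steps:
z = -35327757535 (z = 115085*(-306971) = -35327757535)
z - 1*100697 = -35327757535 - 1*100697 = -35327757535 - 100697 = -35327858232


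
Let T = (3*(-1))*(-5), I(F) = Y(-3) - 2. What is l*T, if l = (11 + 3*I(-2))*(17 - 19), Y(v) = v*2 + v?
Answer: 660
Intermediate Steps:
Y(v) = 3*v (Y(v) = 2*v + v = 3*v)
I(F) = -11 (I(F) = 3*(-3) - 2 = -9 - 2 = -11)
l = 44 (l = (11 + 3*(-11))*(17 - 19) = (11 - 33)*(-2) = -22*(-2) = 44)
T = 15 (T = -3*(-5) = 15)
l*T = 44*15 = 660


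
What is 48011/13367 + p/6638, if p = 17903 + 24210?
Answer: 881621489/88730146 ≈ 9.9360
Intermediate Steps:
p = 42113
48011/13367 + p/6638 = 48011/13367 + 42113/6638 = 881621489/88730146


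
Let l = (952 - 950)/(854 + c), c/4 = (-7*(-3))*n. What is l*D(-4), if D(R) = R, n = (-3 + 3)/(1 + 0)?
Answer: -4/427 ≈ -0.0093677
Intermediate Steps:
n = 0 (n = 0/1 = 0*1 = 0)
c = 0 (c = 4*(-7*(-3)*0) = 4*(21*0) = 4*0 = 0)
l = 1/427 (l = (952 - 950)/(854 + 0) = 2/854 = 2*(1/854) = 1/427 ≈ 0.0023419)
l*D(-4) = (1/427)*(-4) = -4/427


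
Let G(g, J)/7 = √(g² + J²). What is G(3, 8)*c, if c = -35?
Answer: -245*√73 ≈ -2093.3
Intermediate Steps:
G(g, J) = 7*√(J² + g²) (G(g, J) = 7*√(g² + J²) = 7*√(J² + g²))
G(3, 8)*c = (7*√(8² + 3²))*(-35) = (7*√(64 + 9))*(-35) = (7*√73)*(-35) = -245*√73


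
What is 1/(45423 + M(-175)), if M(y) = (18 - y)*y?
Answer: 1/11648 ≈ 8.5852e-5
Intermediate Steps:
M(y) = y*(18 - y)
1/(45423 + M(-175)) = 1/(45423 - 175*(18 - 1*(-175))) = 1/(45423 - 175*(18 + 175)) = 1/(45423 - 175*193) = 1/(45423 - 33775) = 1/11648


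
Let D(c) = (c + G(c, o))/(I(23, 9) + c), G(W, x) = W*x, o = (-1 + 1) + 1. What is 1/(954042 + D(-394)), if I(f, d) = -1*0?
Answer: 1/954044 ≈ 1.0482e-6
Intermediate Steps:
o = 1 (o = 0 + 1 = 1)
I(f, d) = 0
D(c) = 2 (D(c) = (c + c*1)/(0 + c) = (c + c)/c = (2*c)/c = 2)
1/(954042 + D(-394)) = 1/(954042 + 2) = 1/954044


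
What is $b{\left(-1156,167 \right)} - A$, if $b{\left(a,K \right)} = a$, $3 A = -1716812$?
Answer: $\frac{1713344}{3} \approx 5.7112 \cdot 10^{5}$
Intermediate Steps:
$A = - \frac{1716812}{3}$ ($A = \frac{1}{3} \left(-1716812\right) = - \frac{1716812}{3} \approx -5.7227 \cdot 10^{5}$)
$b{\left(-1156,167 \right)} - A = -1156 - - \frac{1716812}{3} = -1156 + \frac{1716812}{3} = \frac{1713344}{3}$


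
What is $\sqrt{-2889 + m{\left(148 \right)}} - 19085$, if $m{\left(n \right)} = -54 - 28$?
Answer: $-19085 + i \sqrt{2971} \approx -19085.0 + 54.507 i$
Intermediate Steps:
$m{\left(n \right)} = -82$ ($m{\left(n \right)} = -54 - 28 = -82$)
$\sqrt{-2889 + m{\left(148 \right)}} - 19085 = \sqrt{-2889 - 82} - 19085 = \sqrt{-2971} - 19085 = i \sqrt{2971} - 19085 = -19085 + i \sqrt{2971}$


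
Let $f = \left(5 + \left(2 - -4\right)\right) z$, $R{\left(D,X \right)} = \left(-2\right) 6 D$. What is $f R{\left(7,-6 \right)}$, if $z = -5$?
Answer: $4620$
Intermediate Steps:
$R{\left(D,X \right)} = - 12 D$
$f = -55$ ($f = \left(5 + \left(2 - -4\right)\right) \left(-5\right) = \left(5 + \left(2 + 4\right)\right) \left(-5\right) = \left(5 + 6\right) \left(-5\right) = 11 \left(-5\right) = -55$)
$f R{\left(7,-6 \right)} = - 55 \left(\left(-12\right) 7\right) = \left(-55\right) \left(-84\right) = 4620$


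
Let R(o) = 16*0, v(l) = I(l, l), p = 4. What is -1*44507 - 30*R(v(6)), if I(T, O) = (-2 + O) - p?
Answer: -44507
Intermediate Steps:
I(T, O) = -6 + O (I(T, O) = (-2 + O) - 1*4 = (-2 + O) - 4 = -6 + O)
v(l) = -6 + l
R(o) = 0
-1*44507 - 30*R(v(6)) = -1*44507 - 30*0 = -44507 + 0 = -44507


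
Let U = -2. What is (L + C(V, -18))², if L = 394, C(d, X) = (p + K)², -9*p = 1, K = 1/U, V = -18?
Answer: 16326961729/104976 ≈ 1.5553e+5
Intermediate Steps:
K = -½ (K = 1/(-2) = -½ ≈ -0.50000)
p = -⅑ (p = -⅑*1 = -⅑ ≈ -0.11111)
C(d, X) = 121/324 (C(d, X) = (-⅑ - ½)² = (-11/18)² = 121/324)
(L + C(V, -18))² = (394 + 121/324)² = (127777/324)² = 16326961729/104976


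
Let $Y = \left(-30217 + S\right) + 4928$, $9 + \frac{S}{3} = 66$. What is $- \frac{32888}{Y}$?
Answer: $\frac{16444}{12559} \approx 1.3093$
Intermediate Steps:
$S = 171$ ($S = -27 + 3 \cdot 66 = -27 + 198 = 171$)
$Y = -25118$ ($Y = \left(-30217 + 171\right) + 4928 = -30046 + 4928 = -25118$)
$- \frac{32888}{Y} = - \frac{32888}{-25118} = \left(-32888\right) \left(- \frac{1}{25118}\right) = \frac{16444}{12559}$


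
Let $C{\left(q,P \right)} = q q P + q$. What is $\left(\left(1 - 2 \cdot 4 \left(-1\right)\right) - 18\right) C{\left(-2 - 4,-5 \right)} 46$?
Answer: $77004$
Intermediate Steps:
$C{\left(q,P \right)} = q + P q^{2}$ ($C{\left(q,P \right)} = q^{2} P + q = P q^{2} + q = q + P q^{2}$)
$\left(\left(1 - 2 \cdot 4 \left(-1\right)\right) - 18\right) C{\left(-2 - 4,-5 \right)} 46 = \left(\left(1 - 2 \cdot 4 \left(-1\right)\right) - 18\right) \left(-2 - 4\right) \left(1 - 5 \left(-2 - 4\right)\right) 46 = \left(\left(1 - 8 \left(-1\right)\right) - 18\right) \left(- 6 \left(1 - -30\right)\right) 46 = \left(\left(1 - -8\right) - 18\right) \left(- 6 \left(1 + 30\right)\right) 46 = \left(\left(1 + 8\right) - 18\right) \left(\left(-6\right) 31\right) 46 = \left(9 - 18\right) \left(-186\right) 46 = \left(-9\right) \left(-186\right) 46 = 1674 \cdot 46 = 77004$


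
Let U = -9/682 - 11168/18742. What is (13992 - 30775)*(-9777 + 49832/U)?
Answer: 5983737352132189/3892627 ≈ 1.5372e+9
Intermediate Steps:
U = -3892627/6391022 (U = -9*1/682 - 11168*1/18742 = -9/682 - 5584/9371 = -3892627/6391022 ≈ -0.60908)
(13992 - 30775)*(-9777 + 49832/U) = (13992 - 30775)*(-9777 + 49832/(-3892627/6391022)) = -16783*(-9777 + 49832*(-6391022/3892627)) = -16783*(-9777 - 318477408304/3892627) = -16783*(-356535622483/3892627) = 5983737352132189/3892627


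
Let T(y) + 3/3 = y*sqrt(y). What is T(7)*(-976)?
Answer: 976 - 6832*sqrt(7) ≈ -17100.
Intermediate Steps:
T(y) = -1 + y**(3/2) (T(y) = -1 + y*sqrt(y) = -1 + y**(3/2))
T(7)*(-976) = (-1 + 7**(3/2))*(-976) = (-1 + 7*sqrt(7))*(-976) = 976 - 6832*sqrt(7)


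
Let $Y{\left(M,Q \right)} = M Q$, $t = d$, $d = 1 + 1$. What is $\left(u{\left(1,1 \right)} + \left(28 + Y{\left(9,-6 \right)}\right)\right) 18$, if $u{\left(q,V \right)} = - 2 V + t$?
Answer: $-468$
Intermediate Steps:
$d = 2$
$t = 2$
$u{\left(q,V \right)} = 2 - 2 V$ ($u{\left(q,V \right)} = - 2 V + 2 = 2 - 2 V$)
$\left(u{\left(1,1 \right)} + \left(28 + Y{\left(9,-6 \right)}\right)\right) 18 = \left(\left(2 - 2\right) + \left(28 + 9 \left(-6\right)\right)\right) 18 = \left(\left(2 - 2\right) + \left(28 - 54\right)\right) 18 = \left(0 - 26\right) 18 = \left(-26\right) 18 = -468$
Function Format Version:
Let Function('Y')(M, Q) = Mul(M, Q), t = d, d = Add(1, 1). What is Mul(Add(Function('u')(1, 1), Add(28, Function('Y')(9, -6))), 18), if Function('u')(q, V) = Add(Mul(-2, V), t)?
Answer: -468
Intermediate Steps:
d = 2
t = 2
Function('u')(q, V) = Add(2, Mul(-2, V)) (Function('u')(q, V) = Add(Mul(-2, V), 2) = Add(2, Mul(-2, V)))
Mul(Add(Function('u')(1, 1), Add(28, Function('Y')(9, -6))), 18) = Mul(Add(Add(2, Mul(-2, 1)), Add(28, Mul(9, -6))), 18) = Mul(Add(Add(2, -2), Add(28, -54)), 18) = Mul(Add(0, -26), 18) = Mul(-26, 18) = -468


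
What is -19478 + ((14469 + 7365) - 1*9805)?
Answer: -7449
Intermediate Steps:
-19478 + ((14469 + 7365) - 1*9805) = -19478 + (21834 - 9805) = -19478 + 12029 = -7449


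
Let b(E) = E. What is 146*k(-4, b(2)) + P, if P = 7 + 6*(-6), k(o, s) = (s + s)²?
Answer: 2307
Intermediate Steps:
k(o, s) = 4*s² (k(o, s) = (2*s)² = 4*s²)
P = -29 (P = 7 - 36 = -29)
146*k(-4, b(2)) + P = 146*(4*2²) - 29 = 146*(4*4) - 29 = 146*16 - 29 = 2336 - 29 = 2307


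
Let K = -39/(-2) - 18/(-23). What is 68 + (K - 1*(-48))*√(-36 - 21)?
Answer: 68 + 3141*I*√57/46 ≈ 68.0 + 515.52*I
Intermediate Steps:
K = 933/46 (K = -39*(-½) - 18*(-1/23) = 39/2 + 18/23 = 933/46 ≈ 20.283)
68 + (K - 1*(-48))*√(-36 - 21) = 68 + (933/46 - 1*(-48))*√(-36 - 21) = 68 + (933/46 + 48)*√(-57) = 68 + 3141*(I*√57)/46 = 68 + 3141*I*√57/46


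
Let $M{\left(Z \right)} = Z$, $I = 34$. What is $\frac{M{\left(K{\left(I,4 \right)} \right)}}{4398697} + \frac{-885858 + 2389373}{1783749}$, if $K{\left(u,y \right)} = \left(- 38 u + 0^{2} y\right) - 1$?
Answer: $\frac{6611200532498}{7846171375053} \approx 0.8426$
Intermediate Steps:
$K{\left(u,y \right)} = -1 - 38 u$ ($K{\left(u,y \right)} = \left(- 38 u + 0 y\right) - 1 = \left(- 38 u + 0\right) - 1 = - 38 u - 1 = -1 - 38 u$)
$\frac{M{\left(K{\left(I,4 \right)} \right)}}{4398697} + \frac{-885858 + 2389373}{1783749} = \frac{-1 - 1292}{4398697} + \frac{-885858 + 2389373}{1783749} = \left(-1 - 1292\right) \frac{1}{4398697} + 1503515 \cdot \frac{1}{1783749} = \left(-1293\right) \frac{1}{4398697} + \frac{1503515}{1783749} = - \frac{1293}{4398697} + \frac{1503515}{1783749} = \frac{6611200532498}{7846171375053}$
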